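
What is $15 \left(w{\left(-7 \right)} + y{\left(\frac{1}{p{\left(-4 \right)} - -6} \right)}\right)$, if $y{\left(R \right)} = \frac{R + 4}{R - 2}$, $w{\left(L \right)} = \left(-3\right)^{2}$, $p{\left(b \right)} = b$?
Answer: $90$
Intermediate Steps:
$w{\left(L \right)} = 9$
$y{\left(R \right)} = \frac{4 + R}{-2 + R}$
$15 \left(w{\left(-7 \right)} + y{\left(\frac{1}{p{\left(-4 \right)} - -6} \right)}\right) = 15 \left(9 + \frac{4 + \frac{1}{-4 - -6}}{-2 + \frac{1}{-4 - -6}}\right) = 15 \left(9 + \frac{4 + \frac{1}{-4 + 6}}{-2 + \frac{1}{-4 + 6}}\right) = 15 \left(9 + \frac{4 + \frac{1}{2}}{-2 + \frac{1}{2}}\right) = 15 \left(9 + \frac{1}{- \frac{3}{2}} \cdot \frac{9}{2}\right) = 15 \left(9 - 3\right) = 15 \cdot 6 = 90$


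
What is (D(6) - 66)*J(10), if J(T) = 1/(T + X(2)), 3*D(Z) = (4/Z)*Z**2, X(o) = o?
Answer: -29/6 ≈ -4.8333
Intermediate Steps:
D(Z) = 4*Z/3 (D(Z) = ((4/Z)*Z**2)/3 = (4*Z)/3 = 4*Z/3)
J(T) = 1/(2 + T) (J(T) = 1/(T + 2) = 1/(2 + T))
(D(6) - 66)*J(10) = ((4/3)*6 - 66)/(2 + 10) = (8 - 66)/12 = -58*1/12 = -29/6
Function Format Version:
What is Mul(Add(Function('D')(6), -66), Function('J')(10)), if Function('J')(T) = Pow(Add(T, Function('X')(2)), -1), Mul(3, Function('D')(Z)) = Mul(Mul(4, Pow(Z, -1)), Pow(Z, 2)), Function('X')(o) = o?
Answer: Rational(-29, 6) ≈ -4.8333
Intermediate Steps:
Function('D')(Z) = Mul(Rational(4, 3), Z) (Function('D')(Z) = Mul(Rational(1, 3), Mul(Mul(4, Pow(Z, -1)), Pow(Z, 2))) = Mul(Rational(1, 3), Mul(4, Z)) = Mul(Rational(4, 3), Z))
Function('J')(T) = Pow(Add(2, T), -1) (Function('J')(T) = Pow(Add(T, 2), -1) = Pow(Add(2, T), -1))
Mul(Add(Function('D')(6), -66), Function('J')(10)) = Mul(Add(Mul(Rational(4, 3), 6), -66), Pow(Add(2, 10), -1)) = Mul(Add(8, -66), Pow(12, -1)) = Mul(-58, Rational(1, 12)) = Rational(-29, 6)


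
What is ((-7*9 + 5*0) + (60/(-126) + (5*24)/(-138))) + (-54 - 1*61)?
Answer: -86624/483 ≈ -179.35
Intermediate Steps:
((-7*9 + 5*0) + (60/(-126) + (5*24)/(-138))) + (-54 - 1*61) = ((-63 + 0) + (60*(-1/126) + 120*(-1/138))) + (-54 - 61) = (-63 + (-10/21 - 20/23)) - 115 = (-63 - 650/483) - 115 = -31079/483 - 115 = -86624/483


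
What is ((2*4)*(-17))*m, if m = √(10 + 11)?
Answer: -136*√21 ≈ -623.23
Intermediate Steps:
m = √21 ≈ 4.5826
((2*4)*(-17))*m = ((2*4)*(-17))*√21 = (8*(-17))*√21 = -136*√21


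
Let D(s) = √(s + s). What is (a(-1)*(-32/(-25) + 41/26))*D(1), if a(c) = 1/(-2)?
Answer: -1857*√2/1300 ≈ -2.0201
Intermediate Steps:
D(s) = √2*√s (D(s) = √(2*s) = √2*√s)
a(c) = -½
(a(-1)*(-32/(-25) + 41/26))*D(1) = (-(-32/(-25) + 41/26)/2)*(√2*√1) = (-(-32*(-1/25) + 41*(1/26))/2)*(√2*1) = (-(32/25 + 41/26)/2)*√2 = (-½*1857/650)*√2 = -1857*√2/1300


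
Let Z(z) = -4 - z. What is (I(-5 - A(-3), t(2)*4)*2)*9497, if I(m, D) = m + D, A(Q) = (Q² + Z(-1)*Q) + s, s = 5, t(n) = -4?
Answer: -835736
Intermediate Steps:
A(Q) = 5 + Q² - 3*Q (A(Q) = (Q² + (-4 - 1*(-1))*Q) + 5 = (Q² + (-4 + 1)*Q) + 5 = (Q² - 3*Q) + 5 = 5 + Q² - 3*Q)
I(m, D) = D + m
(I(-5 - A(-3), t(2)*4)*2)*9497 = ((-4*4 + (-5 - (5 + (-3)² - 3*(-3))))*2)*9497 = ((-16 + (-5 - (5 + 9 + 9)))*2)*9497 = ((-16 + (-5 - 1*23))*2)*9497 = ((-16 + (-5 - 23))*2)*9497 = ((-16 - 28)*2)*9497 = -44*2*9497 = -88*9497 = -835736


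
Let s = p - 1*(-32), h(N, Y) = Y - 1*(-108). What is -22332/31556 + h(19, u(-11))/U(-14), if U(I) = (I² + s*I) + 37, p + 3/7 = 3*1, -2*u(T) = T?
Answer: -4593469/3960278 ≈ -1.1599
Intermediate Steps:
u(T) = -T/2
h(N, Y) = 108 + Y (h(N, Y) = Y + 108 = 108 + Y)
p = 18/7 (p = -3/7 + 3*1 = -3/7 + 3 = 18/7 ≈ 2.5714)
s = 242/7 (s = 18/7 - 1*(-32) = 18/7 + 32 = 242/7 ≈ 34.571)
U(I) = 37 + I² + 242*I/7 (U(I) = (I² + 242*I/7) + 37 = 37 + I² + 242*I/7)
-22332/31556 + h(19, u(-11))/U(-14) = -22332/31556 + (108 - ½*(-11))/(37 + (-14)² + (242/7)*(-14)) = -22332*1/31556 + (108 + 11/2)/(37 + 196 - 484) = -5583/7889 + (227/2)/(-251) = -5583/7889 + (227/2)*(-1/251) = -5583/7889 - 227/502 = -4593469/3960278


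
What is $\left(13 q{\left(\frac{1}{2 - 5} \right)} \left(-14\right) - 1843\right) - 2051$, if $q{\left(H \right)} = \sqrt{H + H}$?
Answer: $-3894 - \frac{182 i \sqrt{6}}{3} \approx -3894.0 - 148.6 i$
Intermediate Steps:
$q{\left(H \right)} = \sqrt{2} \sqrt{H}$ ($q{\left(H \right)} = \sqrt{2 H} = \sqrt{2} \sqrt{H}$)
$\left(13 q{\left(\frac{1}{2 - 5} \right)} \left(-14\right) - 1843\right) - 2051 = \left(13 \sqrt{2} \sqrt{\frac{1}{2 - 5}} \left(-14\right) - 1843\right) - 2051 = \left(13 \sqrt{2} \sqrt{\frac{1}{-3}} \left(-14\right) - 1843\right) - 2051 = \left(13 \sqrt{2} \sqrt{- \frac{1}{3}} \left(-14\right) - 1843\right) - 2051 = \left(13 \sqrt{2} \frac{i \sqrt{3}}{3} \left(-14\right) - 1843\right) - 2051 = \left(13 \frac{i \sqrt{6}}{3} \left(-14\right) - 1843\right) - 2051 = \left(\frac{13 i \sqrt{6}}{3} \left(-14\right) - 1843\right) - 2051 = \left(- \frac{182 i \sqrt{6}}{3} - 1843\right) - 2051 = \left(-1843 - \frac{182 i \sqrt{6}}{3}\right) - 2051 = -3894 - \frac{182 i \sqrt{6}}{3}$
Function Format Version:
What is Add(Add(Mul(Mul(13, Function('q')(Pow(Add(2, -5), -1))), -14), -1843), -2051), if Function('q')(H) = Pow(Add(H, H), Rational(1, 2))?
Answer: Add(-3894, Mul(Rational(-182, 3), I, Pow(6, Rational(1, 2)))) ≈ Add(-3894.0, Mul(-148.60, I))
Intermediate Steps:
Function('q')(H) = Mul(Pow(2, Rational(1, 2)), Pow(H, Rational(1, 2))) (Function('q')(H) = Pow(Mul(2, H), Rational(1, 2)) = Mul(Pow(2, Rational(1, 2)), Pow(H, Rational(1, 2))))
Add(Add(Mul(Mul(13, Function('q')(Pow(Add(2, -5), -1))), -14), -1843), -2051) = Add(Add(Mul(Mul(13, Mul(Pow(2, Rational(1, 2)), Pow(Pow(Add(2, -5), -1), Rational(1, 2)))), -14), -1843), -2051) = Add(Add(Mul(Mul(13, Mul(Pow(2, Rational(1, 2)), Pow(Pow(-3, -1), Rational(1, 2)))), -14), -1843), -2051) = Add(Add(Mul(Mul(13, Mul(Pow(2, Rational(1, 2)), Pow(Rational(-1, 3), Rational(1, 2)))), -14), -1843), -2051) = Add(Add(Mul(Mul(13, Mul(Pow(2, Rational(1, 2)), Mul(Rational(1, 3), I, Pow(3, Rational(1, 2))))), -14), -1843), -2051) = Add(Add(Mul(Mul(13, Mul(Rational(1, 3), I, Pow(6, Rational(1, 2)))), -14), -1843), -2051) = Add(Add(Mul(Mul(Rational(13, 3), I, Pow(6, Rational(1, 2))), -14), -1843), -2051) = Add(Add(Mul(Rational(-182, 3), I, Pow(6, Rational(1, 2))), -1843), -2051) = Add(Add(-1843, Mul(Rational(-182, 3), I, Pow(6, Rational(1, 2)))), -2051) = Add(-3894, Mul(Rational(-182, 3), I, Pow(6, Rational(1, 2))))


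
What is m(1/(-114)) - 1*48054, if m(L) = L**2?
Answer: -624509783/12996 ≈ -48054.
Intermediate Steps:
m(1/(-114)) - 1*48054 = (1/(-114))**2 - 1*48054 = (-1/114)**2 - 48054 = 1/12996 - 48054 = -624509783/12996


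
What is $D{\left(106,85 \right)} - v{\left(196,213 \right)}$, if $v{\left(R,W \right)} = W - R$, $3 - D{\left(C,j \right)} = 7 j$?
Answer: $-609$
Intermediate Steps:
$D{\left(C,j \right)} = 3 - 7 j$
$D{\left(106,85 \right)} - v{\left(196,213 \right)} = \left(3 - 595\right) - \left(213 - 196\right) = -592 - 17 = -609$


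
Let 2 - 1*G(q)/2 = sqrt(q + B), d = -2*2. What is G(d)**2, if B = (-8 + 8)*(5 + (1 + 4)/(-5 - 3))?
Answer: -32*I ≈ -32.0*I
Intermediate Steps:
d = -4
B = 0 (B = 0*(5 + 5/(-8)) = 0*(5 + 5*(-1/8)) = 0*(5 - 5/8) = 0*(35/8) = 0)
G(q) = 4 - 2*sqrt(q) (G(q) = 4 - 2*sqrt(q + 0) = 4 - 2*sqrt(q))
G(d)**2 = (4 - 4*I)**2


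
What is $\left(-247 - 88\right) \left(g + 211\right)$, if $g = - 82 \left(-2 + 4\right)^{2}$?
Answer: $39195$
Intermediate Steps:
$g = -328$ ($g = - 82 \cdot 2^{2} = \left(-82\right) 4 = -328$)
$\left(-247 - 88\right) \left(g + 211\right) = \left(-247 - 88\right) \left(-328 + 211\right) = \left(-247 - 88\right) \left(-117\right) = \left(-335\right) \left(-117\right) = 39195$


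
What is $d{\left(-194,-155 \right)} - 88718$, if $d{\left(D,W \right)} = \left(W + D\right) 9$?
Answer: $-91859$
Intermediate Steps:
$d{\left(D,W \right)} = 9 D + 9 W$ ($d{\left(D,W \right)} = \left(D + W\right) 9 = 9 D + 9 W$)
$d{\left(-194,-155 \right)} - 88718 = \left(9 \left(-194\right) + 9 \left(-155\right)\right) - 88718 = \left(-1746 - 1395\right) - 88718 = -3141 - 88718 = -91859$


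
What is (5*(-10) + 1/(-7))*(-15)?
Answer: 5265/7 ≈ 752.14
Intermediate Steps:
(5*(-10) + 1/(-7))*(-15) = (-50 - ⅐)*(-15) = -351/7*(-15) = 5265/7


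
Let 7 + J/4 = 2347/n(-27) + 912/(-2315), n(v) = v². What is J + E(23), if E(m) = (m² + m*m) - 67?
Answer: 1644266333/1687635 ≈ 974.30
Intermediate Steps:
J = -28179952/1687635 (J = -28 + 4*(2347/((-27)²) + 912/(-2315)) = -28 + 4*(2347/729 + 912*(-1/2315)) = -28 + 4*(2347*(1/729) - 912/2315) = -28 + 4*(2347/729 - 912/2315) = -28 + 4*(4768457/1687635) = -28 + 19073828/1687635 = -28179952/1687635 ≈ -16.698)
E(m) = -67 + 2*m² (E(m) = (m² + m²) - 67 = 2*m² - 67 = -67 + 2*m²)
J + E(23) = -28179952/1687635 + (-67 + 2*23²) = -28179952/1687635 + (-67 + 2*529) = -28179952/1687635 + (-67 + 1058) = -28179952/1687635 + 991 = 1644266333/1687635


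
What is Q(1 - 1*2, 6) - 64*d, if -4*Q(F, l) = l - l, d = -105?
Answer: 6720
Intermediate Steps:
Q(F, l) = 0 (Q(F, l) = -(l - l)/4 = -1/4*0 = 0)
Q(1 - 1*2, 6) - 64*d = 0 - 64*(-105) = 0 + 6720 = 6720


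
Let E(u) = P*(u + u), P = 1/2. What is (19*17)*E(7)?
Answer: 2261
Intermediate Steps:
P = ½ ≈ 0.50000
E(u) = u (E(u) = (u + u)/2 = (2*u)/2 = u)
(19*17)*E(7) = (19*17)*7 = 323*7 = 2261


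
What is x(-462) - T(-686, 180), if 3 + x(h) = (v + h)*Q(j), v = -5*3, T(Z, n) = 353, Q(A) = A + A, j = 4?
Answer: -4172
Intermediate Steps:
Q(A) = 2*A
v = -15
x(h) = -123 + 8*h (x(h) = -3 + (-15 + h)*(2*4) = -3 + (-15 + h)*8 = -3 + (-120 + 8*h) = -123 + 8*h)
x(-462) - T(-686, 180) = (-123 + 8*(-462)) - 1*353 = (-123 - 3696) - 353 = -3819 - 353 = -4172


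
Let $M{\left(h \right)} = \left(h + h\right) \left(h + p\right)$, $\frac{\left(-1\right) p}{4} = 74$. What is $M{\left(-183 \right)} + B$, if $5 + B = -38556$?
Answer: $136753$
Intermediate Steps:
$p = -296$ ($p = \left(-4\right) 74 = -296$)
$B = -38561$ ($B = -5 - 38556 = -38561$)
$M{\left(h \right)} = 2 h \left(-296 + h\right)$ ($M{\left(h \right)} = \left(h + h\right) \left(h - 296\right) = 2 h \left(-296 + h\right)$)
$M{\left(-183 \right)} + B = 2 \left(-183\right) \left(-296 - 183\right) - 38561 = 2 \left(-183\right) \left(-479\right) - 38561 = 175314 - 38561 = 136753$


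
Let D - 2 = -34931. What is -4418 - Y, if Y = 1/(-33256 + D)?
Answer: -301241329/68185 ≈ -4418.0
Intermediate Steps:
D = -34929 (D = 2 - 34931 = -34929)
Y = -1/68185 (Y = 1/(-33256 - 34929) = 1/(-68185) = -1/68185 ≈ -1.4666e-5)
-4418 - Y = -4418 - 1*(-1/68185) = -4418 + 1/68185 = -301241329/68185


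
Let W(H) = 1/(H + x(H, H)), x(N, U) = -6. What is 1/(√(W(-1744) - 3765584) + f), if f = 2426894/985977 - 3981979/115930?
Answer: -14581532220269197183960050/1722435130235133752923743057557 - 3919642832955969369630*I*√51253782230/1722435130235133752923743057557 ≈ -8.4656e-6 - 0.00051519*I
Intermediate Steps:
f = -3644789887063/114304313610 (f = 2426894*(1/985977) - 3981979*1/115930 = 2426894/985977 - 3981979/115930 = -3644789887063/114304313610 ≈ -31.887)
W(H) = 1/(-6 + H) (W(H) = 1/(H - 6) = 1/(-6 + H))
1/(√(W(-1744) - 3765584) + f) = 1/(√(1/(-6 - 1744) - 3765584) - 3644789887063/114304313610) = 1/(√(1/(-1750) - 3765584) - 3644789887063/114304313610) = 1/(√(-1/1750 - 3765584) - 3644789887063/114304313610) = 1/(√(-6589772001/1750) - 3644789887063/114304313610) = 1/(3*I*√51253782230/350 - 3644789887063/114304313610) = 1/(-3644789887063/114304313610 + 3*I*√51253782230/350)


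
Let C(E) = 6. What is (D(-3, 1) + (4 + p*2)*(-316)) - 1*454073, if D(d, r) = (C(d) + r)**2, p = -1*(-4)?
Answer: -457816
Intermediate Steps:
p = 4
D(d, r) = (6 + r)**2
(D(-3, 1) + (4 + p*2)*(-316)) - 1*454073 = ((6 + 1)**2 + (4 + 4*2)*(-316)) - 1*454073 = (7**2 + (4 + 8)*(-316)) - 454073 = (49 + 12*(-316)) - 454073 = (49 - 3792) - 454073 = -3743 - 454073 = -457816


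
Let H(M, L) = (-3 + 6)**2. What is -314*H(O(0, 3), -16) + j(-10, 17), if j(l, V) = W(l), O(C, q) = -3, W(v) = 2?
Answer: -2824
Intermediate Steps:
j(l, V) = 2
H(M, L) = 9 (H(M, L) = 3**2 = 9)
-314*H(O(0, 3), -16) + j(-10, 17) = -314*9 + 2 = -2826 + 2 = -2824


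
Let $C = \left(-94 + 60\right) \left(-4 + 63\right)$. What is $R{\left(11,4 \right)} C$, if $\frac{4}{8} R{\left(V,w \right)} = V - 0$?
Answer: $-44132$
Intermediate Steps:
$R{\left(V,w \right)} = 2 V$ ($R{\left(V,w \right)} = 2 \left(V - 0\right) = 2 \left(V + 0\right) = 2 V$)
$C = -2006$ ($C = \left(-34\right) 59 = -2006$)
$R{\left(11,4 \right)} C = 2 \cdot 11 \left(-2006\right) = 22 \left(-2006\right) = -44132$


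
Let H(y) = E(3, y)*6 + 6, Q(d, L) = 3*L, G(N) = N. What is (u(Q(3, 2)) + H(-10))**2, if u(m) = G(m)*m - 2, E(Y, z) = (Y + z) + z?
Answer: 3844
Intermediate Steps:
E(Y, z) = Y + 2*z
u(m) = -2 + m**2 (u(m) = m*m - 2 = m**2 - 2 = -2 + m**2)
H(y) = 24 + 12*y (H(y) = (3 + 2*y)*6 + 6 = (18 + 12*y) + 6 = 24 + 12*y)
(u(Q(3, 2)) + H(-10))**2 = ((-2 + (3*2)**2) + (24 + 12*(-10)))**2 = ((-2 + 6**2) + (24 - 120))**2 = ((-2 + 36) - 96)**2 = (34 - 96)**2 = (-62)**2 = 3844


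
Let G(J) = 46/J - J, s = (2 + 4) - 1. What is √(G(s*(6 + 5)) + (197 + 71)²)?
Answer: √217103755/55 ≈ 267.90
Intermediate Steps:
s = 5 (s = 6 - 1 = 5)
G(J) = -J + 46/J
√(G(s*(6 + 5)) + (197 + 71)²) = √((-5*(6 + 5) + 46/((5*(6 + 5)))) + (197 + 71)²) = √((-5*11 + 46/((5*11))) + 268²) = √((-1*55 + 46/55) + 71824) = √((-55 + 46*(1/55)) + 71824) = √((-55 + 46/55) + 71824) = √(-2979/55 + 71824) = √(3947341/55) = √217103755/55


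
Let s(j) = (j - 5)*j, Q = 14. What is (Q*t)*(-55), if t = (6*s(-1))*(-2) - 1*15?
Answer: 66990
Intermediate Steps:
s(j) = j*(-5 + j) (s(j) = (-5 + j)*j = j*(-5 + j))
t = -87 (t = (6*(-(-5 - 1)))*(-2) - 1*15 = (6*(-1*(-6)))*(-2) - 15 = (6*6)*(-2) - 15 = 36*(-2) - 15 = -72 - 15 = -87)
(Q*t)*(-55) = (14*(-87))*(-55) = -1218*(-55) = 66990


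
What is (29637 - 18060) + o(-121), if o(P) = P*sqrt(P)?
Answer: 11577 - 1331*I ≈ 11577.0 - 1331.0*I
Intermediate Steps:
o(P) = P**(3/2)
(29637 - 18060) + o(-121) = (29637 - 18060) + (-121)**(3/2) = 11577 - 1331*I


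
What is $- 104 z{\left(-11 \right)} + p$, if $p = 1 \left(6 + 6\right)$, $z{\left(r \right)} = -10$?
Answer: $1052$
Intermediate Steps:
$p = 12$ ($p = 1 \cdot 12 = 12$)
$- 104 z{\left(-11 \right)} + p = \left(-104\right) \left(-10\right) + 12 = 1040 + 12 = 1052$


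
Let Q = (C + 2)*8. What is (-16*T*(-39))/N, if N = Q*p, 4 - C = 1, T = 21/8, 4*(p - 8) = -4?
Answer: 117/20 ≈ 5.8500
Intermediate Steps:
p = 7 (p = 8 + (¼)*(-4) = 8 - 1 = 7)
T = 21/8 (T = 21*(⅛) = 21/8 ≈ 2.6250)
C = 3 (C = 4 - 1*1 = 4 - 1 = 3)
Q = 40 (Q = (3 + 2)*8 = 5*8 = 40)
N = 280 (N = 40*7 = 280)
(-16*T*(-39))/N = (-16*21/8*(-39))/280 = -42*(-39)*(1/280) = 1638*(1/280) = 117/20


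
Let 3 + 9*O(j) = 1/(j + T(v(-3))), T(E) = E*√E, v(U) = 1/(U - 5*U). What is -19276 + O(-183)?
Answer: -3346505985947/173606973 - 8*√3/173606973 ≈ -19276.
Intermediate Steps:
v(U) = -1/(4*U) (v(U) = 1/(-4*U) = -1/(4*U))
T(E) = E^(3/2)
O(j) = -⅓ + 1/(9*(j + √3/72)) (O(j) = -⅓ + 1/(9*(j + (-¼/(-3))^(3/2))) = -⅓ + 1/(9*(j + (-¼*(-⅓))^(3/2))) = -⅓ + 1/(9*(j + (1/12)^(3/2))) = -⅓ + 1/(9*(j + √3/72)))
-19276 + O(-183) = -19276 + (24 - √3 - 72*(-183))/(3*(√3 + 72*(-183))) = -19276 + (24 - √3 + 13176)/(3*(√3 - 13176)) = -19276 + (13200 - √3)/(3*(-13176 + √3))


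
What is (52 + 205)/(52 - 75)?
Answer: -257/23 ≈ -11.174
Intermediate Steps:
(52 + 205)/(52 - 75) = 257/(-23) = 257*(-1/23) = -257/23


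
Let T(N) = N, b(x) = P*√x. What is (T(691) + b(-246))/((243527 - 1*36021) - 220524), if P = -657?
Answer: -691/13018 + 657*I*√246/13018 ≈ -0.05308 + 0.79157*I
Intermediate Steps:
b(x) = -657*√x
(T(691) + b(-246))/((243527 - 1*36021) - 220524) = (691 - 657*I*√246)/((243527 - 1*36021) - 220524) = (691 - 657*I*√246)/((243527 - 36021) - 220524) = (691 - 657*I*√246)/(207506 - 220524) = (691 - 657*I*√246)/(-13018) = (691 - 657*I*√246)*(-1/13018) = -691/13018 + 657*I*√246/13018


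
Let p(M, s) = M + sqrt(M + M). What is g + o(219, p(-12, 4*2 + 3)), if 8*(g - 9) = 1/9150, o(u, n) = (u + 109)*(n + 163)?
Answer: 3626108401/73200 + 656*I*sqrt(6) ≈ 49537.0 + 1606.9*I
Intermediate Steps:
p(M, s) = M + sqrt(2)*sqrt(M) (p(M, s) = M + sqrt(2*M) = M + sqrt(2)*sqrt(M))
o(u, n) = (109 + u)*(163 + n)
g = 658801/73200 (g = 9 + (1/8)/9150 = 9 + (1/8)*(1/9150) = 9 + 1/73200 = 658801/73200 ≈ 9.0000)
g + o(219, p(-12, 4*2 + 3)) = 658801/73200 + (17767 + 109*(-12 + sqrt(2)*sqrt(-12)) + 163*219 + (-12 + sqrt(2)*sqrt(-12))*219) = 658801/73200 + (17767 + 109*(-12 + sqrt(2)*(2*I*sqrt(3))) + 35697 + (-12 + sqrt(2)*(2*I*sqrt(3)))*219) = 658801/73200 + (17767 + 109*(-12 + 2*I*sqrt(6)) + 35697 + (-12 + 2*I*sqrt(6))*219) = 658801/73200 + (17767 + (-1308 + 218*I*sqrt(6)) + 35697 + (-2628 + 438*I*sqrt(6))) = 658801/73200 + (49528 + 656*I*sqrt(6)) = 3626108401/73200 + 656*I*sqrt(6)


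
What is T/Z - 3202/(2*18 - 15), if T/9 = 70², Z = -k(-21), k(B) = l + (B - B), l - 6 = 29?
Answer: -29662/21 ≈ -1412.5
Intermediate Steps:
l = 35 (l = 6 + 29 = 35)
k(B) = 35 (k(B) = 35 + (B - B) = 35 + 0 = 35)
Z = -35 (Z = -1*35 = -35)
T = 44100 (T = 9*70² = 9*4900 = 44100)
T/Z - 3202/(2*18 - 15) = 44100/(-35) - 3202/(2*18 - 15) = 44100*(-1/35) - 3202/(36 - 15) = -1260 - 3202/21 = -29662/21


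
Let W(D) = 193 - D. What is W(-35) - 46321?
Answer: -46093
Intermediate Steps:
W(-35) - 46321 = (193 - 1*(-35)) - 46321 = (193 + 35) - 46321 = 228 - 46321 = -46093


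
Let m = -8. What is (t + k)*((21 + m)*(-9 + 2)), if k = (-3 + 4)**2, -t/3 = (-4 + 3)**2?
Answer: 182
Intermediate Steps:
t = -3 (t = -3*(-4 + 3)**2 = -3*(-1)**2 = -3*1 = -3)
k = 1 (k = 1**2 = 1)
(t + k)*((21 + m)*(-9 + 2)) = (-3 + 1)*((21 - 8)*(-9 + 2)) = -26*(-7) = -2*(-91) = 182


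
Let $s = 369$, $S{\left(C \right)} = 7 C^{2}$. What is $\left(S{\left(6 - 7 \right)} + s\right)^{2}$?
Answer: $141376$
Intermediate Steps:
$\left(S{\left(6 - 7 \right)} + s\right)^{2} = \left(7 \left(6 - 7\right)^{2} + 369\right)^{2} = \left(7 \left(-1\right)^{2} + 369\right)^{2} = \left(7 \cdot 1 + 369\right)^{2} = \left(7 + 369\right)^{2} = 376^{2} = 141376$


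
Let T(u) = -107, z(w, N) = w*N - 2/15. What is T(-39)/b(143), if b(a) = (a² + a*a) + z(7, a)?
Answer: -1605/628483 ≈ -0.0025538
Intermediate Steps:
z(w, N) = -2/15 + N*w (z(w, N) = N*w - 2*1/15 = N*w - 2/15 = -2/15 + N*w)
b(a) = -2/15 + 2*a² + 7*a (b(a) = (a² + a*a) + (-2/15 + a*7) = (a² + a²) + (-2/15 + 7*a) = 2*a² + (-2/15 + 7*a) = -2/15 + 2*a² + 7*a)
T(-39)/b(143) = -107/(-2/15 + 2*143² + 7*143) = -107/(-2/15 + 2*20449 + 1001) = -107/(-2/15 + 40898 + 1001) = -107/628483/15 = -107*15/628483 = -1605/628483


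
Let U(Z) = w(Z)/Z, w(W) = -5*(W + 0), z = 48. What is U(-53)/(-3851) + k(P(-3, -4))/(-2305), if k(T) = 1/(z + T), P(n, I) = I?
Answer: 503249/390568420 ≈ 0.0012885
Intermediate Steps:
w(W) = -5*W
k(T) = 1/(48 + T)
U(Z) = -5 (U(Z) = (-5*Z)/Z = -5)
U(-53)/(-3851) + k(P(-3, -4))/(-2305) = -5/(-3851) + 1/((48 - 4)*(-2305)) = -5*(-1/3851) - 1/2305/44 = 5/3851 + (1/44)*(-1/2305) = 5/3851 - 1/101420 = 503249/390568420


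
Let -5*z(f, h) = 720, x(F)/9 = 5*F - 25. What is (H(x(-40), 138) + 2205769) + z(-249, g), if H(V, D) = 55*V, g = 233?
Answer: 2094250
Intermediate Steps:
x(F) = -225 + 45*F (x(F) = 9*(5*F - 25) = 9*(-25 + 5*F) = -225 + 45*F)
z(f, h) = -144 (z(f, h) = -⅕*720 = -144)
(H(x(-40), 138) + 2205769) + z(-249, g) = (55*(-225 + 45*(-40)) + 2205769) - 144 = (55*(-225 - 1800) + 2205769) - 144 = (55*(-2025) + 2205769) - 144 = (-111375 + 2205769) - 144 = 2094394 - 144 = 2094250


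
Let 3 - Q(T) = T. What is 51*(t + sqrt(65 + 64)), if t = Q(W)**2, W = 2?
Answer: 51 + 51*sqrt(129) ≈ 630.25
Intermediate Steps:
Q(T) = 3 - T
t = 1 (t = (3 - 1*2)**2 = (3 - 2)**2 = 1**2 = 1)
51*(t + sqrt(65 + 64)) = 51*(1 + sqrt(65 + 64)) = 51*(1 + sqrt(129)) = 51 + 51*sqrt(129)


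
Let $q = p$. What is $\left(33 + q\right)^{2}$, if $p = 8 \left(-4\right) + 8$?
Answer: $81$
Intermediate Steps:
$p = -24$ ($p = -32 + 8 = -24$)
$q = -24$
$\left(33 + q\right)^{2} = \left(33 - 24\right)^{2} = 9^{2} = 81$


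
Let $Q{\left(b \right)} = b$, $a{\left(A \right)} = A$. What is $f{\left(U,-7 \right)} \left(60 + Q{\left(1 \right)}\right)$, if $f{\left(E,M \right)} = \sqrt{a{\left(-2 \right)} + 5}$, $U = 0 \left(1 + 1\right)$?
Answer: $61 \sqrt{3} \approx 105.66$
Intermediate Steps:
$U = 0$ ($U = 0 \cdot 2 = 0$)
$f{\left(E,M \right)} = \sqrt{3}$ ($f{\left(E,M \right)} = \sqrt{-2 + 5} = \sqrt{3}$)
$f{\left(U,-7 \right)} \left(60 + Q{\left(1 \right)}\right) = \sqrt{3} \left(60 + 1\right) = \sqrt{3} \cdot 61 = 61 \sqrt{3}$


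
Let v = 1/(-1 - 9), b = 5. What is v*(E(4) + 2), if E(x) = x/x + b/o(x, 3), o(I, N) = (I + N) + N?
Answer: -7/20 ≈ -0.35000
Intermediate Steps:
o(I, N) = I + 2*N
E(x) = 1 + 5/(6 + x) (E(x) = x/x + 5/(x + 2*3) = 1 + 5/(x + 6) = 1 + 5/(6 + x))
v = -⅒ (v = 1/(-10) = -⅒ ≈ -0.10000)
v*(E(4) + 2) = -((11 + 4)/(6 + 4) + 2)/10 = -(15/10 + 2)/10 = -((⅒)*15 + 2)/10 = -(3/2 + 2)/10 = -⅒*7/2 = -7/20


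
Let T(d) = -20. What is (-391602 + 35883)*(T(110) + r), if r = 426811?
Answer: -151817667729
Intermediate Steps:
(-391602 + 35883)*(T(110) + r) = (-391602 + 35883)*(-20 + 426811) = -355719*426791 = -151817667729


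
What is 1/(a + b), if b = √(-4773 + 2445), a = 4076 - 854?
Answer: 537/1730602 - I*√582/5191806 ≈ 0.0003103 - 4.6467e-6*I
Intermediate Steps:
a = 3222
b = 2*I*√582 (b = √(-2328) = 2*I*√582 ≈ 48.249*I)
1/(a + b) = 1/(3222 + 2*I*√582)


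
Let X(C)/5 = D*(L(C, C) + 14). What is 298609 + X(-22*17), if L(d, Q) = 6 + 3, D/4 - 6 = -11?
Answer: 296309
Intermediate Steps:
D = -20 (D = 24 + 4*(-11) = 24 - 44 = -20)
L(d, Q) = 9
X(C) = -2300 (X(C) = 5*(-20*(9 + 14)) = 5*(-20*23) = 5*(-460) = -2300)
298609 + X(-22*17) = 298609 - 2300 = 296309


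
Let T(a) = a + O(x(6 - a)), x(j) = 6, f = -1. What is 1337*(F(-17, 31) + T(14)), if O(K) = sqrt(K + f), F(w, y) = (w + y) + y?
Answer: 78883 + 1337*sqrt(5) ≈ 81873.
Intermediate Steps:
F(w, y) = w + 2*y
O(K) = sqrt(-1 + K) (O(K) = sqrt(K - 1) = sqrt(-1 + K))
T(a) = a + sqrt(5) (T(a) = a + sqrt(-1 + 6) = a + sqrt(5))
1337*(F(-17, 31) + T(14)) = 1337*((-17 + 2*31) + (14 + sqrt(5))) = 1337*((-17 + 62) + (14 + sqrt(5))) = 1337*(45 + (14 + sqrt(5))) = 1337*(59 + sqrt(5)) = 78883 + 1337*sqrt(5)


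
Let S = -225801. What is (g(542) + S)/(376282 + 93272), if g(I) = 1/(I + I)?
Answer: -244768283/508996536 ≈ -0.48088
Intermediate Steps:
g(I) = 1/(2*I)
(g(542) + S)/(376282 + 93272) = ((1/2)/542 - 225801)/(376282 + 93272) = ((1/2)*(1/542) - 225801)/469554 = (1/1084 - 225801)*(1/469554) = -244768283/1084*1/469554 = -244768283/508996536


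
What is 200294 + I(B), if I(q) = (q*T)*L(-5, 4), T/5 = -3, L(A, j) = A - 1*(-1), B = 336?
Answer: 220454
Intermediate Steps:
L(A, j) = 1 + A (L(A, j) = A + 1 = 1 + A)
T = -15 (T = 5*(-3) = -15)
I(q) = 60*q (I(q) = (q*(-15))*(1 - 5) = -15*q*(-4) = 60*q)
200294 + I(B) = 200294 + 60*336 = 200294 + 20160 = 220454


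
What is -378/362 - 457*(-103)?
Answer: 8519662/181 ≈ 47070.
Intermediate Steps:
-378/362 - 457*(-103) = -378*1/362 + 47071 = -189/181 + 47071 = 8519662/181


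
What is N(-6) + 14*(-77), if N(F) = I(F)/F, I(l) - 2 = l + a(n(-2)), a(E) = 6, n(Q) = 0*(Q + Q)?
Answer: -3235/3 ≈ -1078.3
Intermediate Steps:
n(Q) = 0 (n(Q) = 0*(2*Q) = 0)
I(l) = 8 + l (I(l) = 2 + (l + 6) = 2 + (6 + l) = 8 + l)
N(F) = (8 + F)/F
N(-6) + 14*(-77) = (8 - 6)/(-6) + 14*(-77) = -⅙*2 - 1078 = -⅓ - 1078 = -3235/3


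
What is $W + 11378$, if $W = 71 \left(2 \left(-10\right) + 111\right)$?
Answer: $17839$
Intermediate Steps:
$W = 6461$ ($W = 71 \left(-20 + 111\right) = 71 \cdot 91 = 6461$)
$W + 11378 = 6461 + 11378 = 17839$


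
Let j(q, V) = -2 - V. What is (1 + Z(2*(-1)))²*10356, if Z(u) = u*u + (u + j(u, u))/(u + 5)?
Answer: 583388/3 ≈ 1.9446e+5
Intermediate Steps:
Z(u) = u² - 2/(5 + u) (Z(u) = u*u + (u + (-2 - u))/(u + 5) = u² - 2/(5 + u))
(1 + Z(2*(-1)))²*10356 = (1 + (-2 + (2*(-1))³ + 5*(2*(-1))²)/(5 + 2*(-1)))²*10356 = (1 + (-2 + (-2)³ + 5*(-2)²)/(5 - 2))²*10356 = (1 + (-2 - 8 + 5*4)/3)²*10356 = (1 + (-2 - 8 + 20)/3)²*10356 = (1 + (⅓)*10)²*10356 = (1 + 10/3)²*10356 = (13/3)²*10356 = (169/9)*10356 = 583388/3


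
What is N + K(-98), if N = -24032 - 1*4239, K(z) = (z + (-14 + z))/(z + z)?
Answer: -395779/14 ≈ -28270.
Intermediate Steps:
K(z) = (-14 + 2*z)/(2*z) (K(z) = (-14 + 2*z)/((2*z)) = (-14 + 2*z)*(1/(2*z)) = (-14 + 2*z)/(2*z))
N = -28271 (N = -24032 - 4239 = -28271)
N + K(-98) = -28271 + (-7 - 98)/(-98) = -28271 - 1/98*(-105) = -28271 + 15/14 = -395779/14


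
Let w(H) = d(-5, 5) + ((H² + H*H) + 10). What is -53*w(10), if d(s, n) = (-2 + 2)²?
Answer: -11130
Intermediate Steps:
d(s, n) = 0 (d(s, n) = 0² = 0)
w(H) = 10 + 2*H² (w(H) = 0 + ((H² + H*H) + 10) = 0 + ((H² + H²) + 10) = 0 + (2*H² + 10) = 0 + (10 + 2*H²) = 10 + 2*H²)
-53*w(10) = -53*(10 + 2*10²) = -53*(10 + 2*100) = -53*(10 + 200) = -53*210 = -11130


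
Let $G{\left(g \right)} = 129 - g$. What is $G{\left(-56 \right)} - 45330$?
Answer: $-45145$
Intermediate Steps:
$G{\left(-56 \right)} - 45330 = \left(129 - -56\right) - 45330 = \left(129 + 56\right) - 45330 = 185 - 45330 = -45145$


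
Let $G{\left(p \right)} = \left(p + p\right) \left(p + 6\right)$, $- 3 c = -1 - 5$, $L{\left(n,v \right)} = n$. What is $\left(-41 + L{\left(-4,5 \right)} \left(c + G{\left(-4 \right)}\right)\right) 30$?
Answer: $450$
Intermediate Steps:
$c = 2$ ($c = - \frac{-1 - 5}{3} = \left(- \frac{1}{3}\right) \left(-6\right) = 2$)
$G{\left(p \right)} = 2 p \left(6 + p\right)$
$\left(-41 + L{\left(-4,5 \right)} \left(c + G{\left(-4 \right)}\right)\right) 30 = \left(-41 - 4 \left(2 + 2 \left(-4\right) \left(6 - 4\right)\right)\right) 30 = \left(-41 - 4 \left(2 + 2 \left(-4\right) 2\right)\right) 30 = \left(-41 - 4 \left(2 - 16\right)\right) 30 = \left(-41 - -56\right) 30 = \left(-41 + 56\right) 30 = 15 \cdot 30 = 450$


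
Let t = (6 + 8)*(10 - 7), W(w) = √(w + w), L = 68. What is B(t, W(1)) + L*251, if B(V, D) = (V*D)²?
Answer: 20596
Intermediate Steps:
W(w) = √2*√w (W(w) = √(2*w) = √2*√w)
t = 42 (t = 14*3 = 42)
B(V, D) = D²*V² (B(V, D) = (D*V)² = D²*V²)
B(t, W(1)) + L*251 = (√2*√1)²*42² + 68*251 = (√2*1)²*1764 + 17068 = (√2)²*1764 + 17068 = 2*1764 + 17068 = 3528 + 17068 = 20596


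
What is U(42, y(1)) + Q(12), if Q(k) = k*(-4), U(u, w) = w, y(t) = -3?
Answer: -51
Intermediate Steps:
Q(k) = -4*k
U(42, y(1)) + Q(12) = -3 - 4*12 = -3 - 48 = -51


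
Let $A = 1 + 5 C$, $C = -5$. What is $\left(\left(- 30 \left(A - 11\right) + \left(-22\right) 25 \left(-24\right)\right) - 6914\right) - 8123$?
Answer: $-787$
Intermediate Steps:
$A = -24$ ($A = 1 + 5 \left(-5\right) = 1 - 25 = -24$)
$\left(\left(- 30 \left(A - 11\right) + \left(-22\right) 25 \left(-24\right)\right) - 6914\right) - 8123 = \left(\left(- 30 \left(-24 - 11\right) + \left(-22\right) 25 \left(-24\right)\right) - 6914\right) - 8123 = \left(\left(\left(-30\right) \left(-35\right) - -13200\right) - 6914\right) - 8123 = \left(\left(1050 + 13200\right) - 6914\right) - 8123 = \left(14250 - 6914\right) - 8123 = 7336 - 8123 = -787$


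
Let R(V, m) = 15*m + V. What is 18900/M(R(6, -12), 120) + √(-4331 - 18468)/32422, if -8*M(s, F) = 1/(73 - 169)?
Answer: 14515200 + I*√22799/32422 ≈ 1.4515e+7 + 0.0046571*I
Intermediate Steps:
R(V, m) = V + 15*m
M(s, F) = 1/768 (M(s, F) = -1/(8*(73 - 169)) = -⅛/(-96) = -⅛*(-1/96) = 1/768)
18900/M(R(6, -12), 120) + √(-4331 - 18468)/32422 = 18900/(1/768) + √(-4331 - 18468)/32422 = 18900*768 + √(-22799)*(1/32422) = 14515200 + (I*√22799)*(1/32422) = 14515200 + I*√22799/32422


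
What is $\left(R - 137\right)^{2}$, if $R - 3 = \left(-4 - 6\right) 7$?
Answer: $41616$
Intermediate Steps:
$R = -67$ ($R = 3 + \left(-4 - 6\right) 7 = 3 - 70 = -67$)
$\left(R - 137\right)^{2} = \left(-67 - 137\right)^{2} = \left(-204\right)^{2} = 41616$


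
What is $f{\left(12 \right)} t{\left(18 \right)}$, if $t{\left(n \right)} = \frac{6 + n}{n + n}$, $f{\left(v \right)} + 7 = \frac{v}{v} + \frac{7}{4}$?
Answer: $- \frac{17}{6} \approx -2.8333$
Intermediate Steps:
$f{\left(v \right)} = - \frac{17}{4}$ ($f{\left(v \right)} = -7 + \left(\frac{v}{v} + \frac{7}{4}\right) = -7 + \left(1 + 7 \cdot \frac{1}{4}\right) = -7 + \left(1 + \frac{7}{4}\right) = -7 + \frac{11}{4} = - \frac{17}{4}$)
$t{\left(n \right)} = \frac{6 + n}{2 n}$
$f{\left(12 \right)} t{\left(18 \right)} = - \frac{17 \frac{6 + 18}{2 \cdot 18}}{4} = - \frac{17 \cdot \frac{1}{2} \cdot \frac{1}{18} \cdot 24}{4} = \left(- \frac{17}{4}\right) \frac{2}{3} = - \frac{17}{6}$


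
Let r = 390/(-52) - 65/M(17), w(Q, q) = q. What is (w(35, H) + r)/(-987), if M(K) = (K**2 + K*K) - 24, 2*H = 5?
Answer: 135/26038 ≈ 0.0051847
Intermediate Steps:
H = 5/2 (H = (1/2)*5 = 5/2 ≈ 2.5000)
M(K) = -24 + 2*K**2 (M(K) = (K**2 + K**2) - 24 = 2*K**2 - 24 = -24 + 2*K**2)
r = -2110/277 (r = 390/(-52) - 65/(-24 + 2*17**2) = 390*(-1/52) - 65/(-24 + 2*289) = -15/2 - 65/(-24 + 578) = -15/2 - 65/554 = -2110/277 ≈ -7.6173)
(w(35, H) + r)/(-987) = (5/2 - 2110/277)/(-987) = -1/987*(-2835/554) = 135/26038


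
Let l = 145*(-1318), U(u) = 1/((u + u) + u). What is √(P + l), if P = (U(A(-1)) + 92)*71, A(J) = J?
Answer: I*√1661415/3 ≈ 429.65*I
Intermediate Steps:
U(u) = 1/(3*u) (U(u) = 1/(2*u + u) = 1/(3*u))
P = 19525/3 (P = ((⅓)/(-1) + 92)*71 = ((⅓)*(-1) + 92)*71 = (-⅓ + 92)*71 = (275/3)*71 = 19525/3 ≈ 6508.3)
l = -191110
√(P + l) = √(19525/3 - 191110) = √(-553805/3) = I*√1661415/3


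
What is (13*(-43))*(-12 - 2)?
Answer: 7826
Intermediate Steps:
(13*(-43))*(-12 - 2) = -559*(-14) = 7826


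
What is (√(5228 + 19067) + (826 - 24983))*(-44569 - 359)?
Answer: 1085325696 - 44928*√24295 ≈ 1.0783e+9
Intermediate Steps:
(√(5228 + 19067) + (826 - 24983))*(-44569 - 359) = (√24295 - 24157)*(-44928) = (-24157 + √24295)*(-44928) = 1085325696 - 44928*√24295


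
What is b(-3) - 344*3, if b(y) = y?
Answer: -1035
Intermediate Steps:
b(-3) - 344*3 = -3 - 344*3 = -3 - 86*12 = -3 - 1032 = -1035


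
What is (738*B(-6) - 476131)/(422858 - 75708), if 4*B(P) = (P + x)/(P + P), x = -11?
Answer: -3806957/2777200 ≈ -1.3708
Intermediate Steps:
B(P) = (-11 + P)/(8*P) (B(P) = ((P - 11)/(P + P))/4 = ((-11 + P)/((2*P)))/4 = ((-11 + P)*(1/(2*P)))/4 = ((-11 + P)/(2*P))/4 = (-11 + P)/(8*P))
(738*B(-6) - 476131)/(422858 - 75708) = (738*((1/8)*(-11 - 6)/(-6)) - 476131)/(422858 - 75708) = (738*((1/8)*(-1/6)*(-17)) - 476131)/347150 = (738*(17/48) - 476131)*(1/347150) = (2091/8 - 476131)*(1/347150) = -3806957/8*1/347150 = -3806957/2777200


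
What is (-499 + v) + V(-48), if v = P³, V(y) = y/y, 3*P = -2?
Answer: -13454/27 ≈ -498.30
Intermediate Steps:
P = -⅔ (P = (⅓)*(-2) = -⅔ ≈ -0.66667)
V(y) = 1
v = -8/27 (v = (-⅔)³ = -8/27 ≈ -0.29630)
(-499 + v) + V(-48) = (-499 - 8/27) + 1 = -13481/27 + 1 = -13454/27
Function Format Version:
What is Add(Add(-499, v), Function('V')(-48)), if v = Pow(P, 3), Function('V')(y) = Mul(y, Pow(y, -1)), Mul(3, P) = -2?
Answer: Rational(-13454, 27) ≈ -498.30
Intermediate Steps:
P = Rational(-2, 3) (P = Mul(Rational(1, 3), -2) = Rational(-2, 3) ≈ -0.66667)
Function('V')(y) = 1
v = Rational(-8, 27) (v = Pow(Rational(-2, 3), 3) = Rational(-8, 27) ≈ -0.29630)
Add(Add(-499, v), Function('V')(-48)) = Add(Add(-499, Rational(-8, 27)), 1) = Add(Rational(-13481, 27), 1) = Rational(-13454, 27)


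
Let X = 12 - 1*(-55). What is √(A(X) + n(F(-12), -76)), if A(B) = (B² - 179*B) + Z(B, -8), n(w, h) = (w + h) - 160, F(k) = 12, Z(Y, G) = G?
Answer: 2*I*√1934 ≈ 87.955*I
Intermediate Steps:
X = 67 (X = 12 + 55 = 67)
n(w, h) = -160 + h + w (n(w, h) = (h + w) - 160 = -160 + h + w)
A(B) = -8 + B² - 179*B (A(B) = (B² - 179*B) - 8 = -8 + B² - 179*B)
√(A(X) + n(F(-12), -76)) = √((-8 + 67² - 179*67) + (-160 - 76 + 12)) = √((-8 + 4489 - 11993) - 224) = √(-7512 - 224) = √(-7736) = 2*I*√1934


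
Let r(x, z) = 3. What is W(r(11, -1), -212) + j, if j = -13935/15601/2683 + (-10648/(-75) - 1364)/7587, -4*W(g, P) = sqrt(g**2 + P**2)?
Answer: -3844251395291/23817954264075 - sqrt(44953)/4 ≈ -53.167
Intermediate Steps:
W(g, P) = -sqrt(P**2 + g**2)/4 (W(g, P) = -sqrt(g**2 + P**2)/4 = -sqrt(P**2 + g**2)/4)
j = -3844251395291/23817954264075 (j = -13935*1/15601*(1/2683) + (-10648*(-1/75) - 1364)*(1/7587) = -13935/15601*1/2683 + (10648/75 - 1364)*(1/7587) = -13935/41857483 - 91652/75*1/7587 = -13935/41857483 - 91652/569025 = -3844251395291/23817954264075 ≈ -0.16140)
W(r(11, -1), -212) + j = -sqrt((-212)**2 + 3**2)/4 - 3844251395291/23817954264075 = -sqrt(44944 + 9)/4 - 3844251395291/23817954264075 = -sqrt(44953)/4 - 3844251395291/23817954264075 = -3844251395291/23817954264075 - sqrt(44953)/4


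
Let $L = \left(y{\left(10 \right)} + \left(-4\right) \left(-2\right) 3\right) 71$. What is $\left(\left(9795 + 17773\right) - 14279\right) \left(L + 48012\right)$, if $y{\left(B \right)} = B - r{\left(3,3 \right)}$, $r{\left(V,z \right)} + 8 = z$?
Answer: $674828709$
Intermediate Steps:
$r{\left(V,z \right)} = -8 + z$
$y{\left(B \right)} = 5 + B$ ($y{\left(B \right)} = B - \left(-8 + 3\right) = B - -5 = B + 5 = 5 + B$)
$L = 2769$ ($L = \left(\left(5 + 10\right) + \left(-4\right) \left(-2\right) 3\right) 71 = \left(15 + 8 \cdot 3\right) 71 = \left(15 + 24\right) 71 = 39 \cdot 71 = 2769$)
$\left(\left(9795 + 17773\right) - 14279\right) \left(L + 48012\right) = \left(\left(9795 + 17773\right) - 14279\right) \left(2769 + 48012\right) = \left(27568 - 14279\right) 50781 = 13289 \cdot 50781 = 674828709$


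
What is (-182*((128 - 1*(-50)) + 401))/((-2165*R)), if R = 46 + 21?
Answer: 105378/145055 ≈ 0.72647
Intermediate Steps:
R = 67
(-182*((128 - 1*(-50)) + 401))/((-2165*R)) = (-182*((128 - 1*(-50)) + 401))/((-2165*67)) = -182*((128 + 50) + 401)/(-145055) = -182*(178 + 401)*(-1/145055) = -182*579*(-1/145055) = -105378*(-1/145055) = 105378/145055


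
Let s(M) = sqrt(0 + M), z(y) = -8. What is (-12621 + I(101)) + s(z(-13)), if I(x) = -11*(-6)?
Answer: -12555 + 2*I*sqrt(2) ≈ -12555.0 + 2.8284*I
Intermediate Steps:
s(M) = sqrt(M)
I(x) = 66
(-12621 + I(101)) + s(z(-13)) = (-12621 + 66) + sqrt(-8) = -12555 + 2*I*sqrt(2)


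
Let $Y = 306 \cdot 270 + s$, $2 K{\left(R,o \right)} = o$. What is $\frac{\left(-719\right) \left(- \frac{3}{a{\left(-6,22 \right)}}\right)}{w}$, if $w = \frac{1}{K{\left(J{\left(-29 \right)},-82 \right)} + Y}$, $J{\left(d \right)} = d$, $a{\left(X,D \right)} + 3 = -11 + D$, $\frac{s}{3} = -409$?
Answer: $21934533$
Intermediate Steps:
$s = -1227$ ($s = 3 \left(-409\right) = -1227$)
$a{\left(X,D \right)} = -14 + D$ ($a{\left(X,D \right)} = -3 + \left(-11 + D\right) = -14 + D$)
$K{\left(R,o \right)} = \frac{o}{2}$
$Y = 81393$ ($Y = 306 \cdot 270 - 1227 = 82620 - 1227 = 81393$)
$w = \frac{1}{81352}$ ($w = \frac{1}{\frac{1}{2} \left(-82\right) + 81393} = \frac{1}{-41 + 81393} = \frac{1}{81352} \approx 1.2292 \cdot 10^{-5}$)
$\frac{\left(-719\right) \left(- \frac{3}{a{\left(-6,22 \right)}}\right)}{w} = - 719 \left(- \frac{3}{-14 + 22}\right) \frac{1}{\frac{1}{81352}} = - 719 \left(- \frac{3}{8}\right) 81352 = - 719 \left(\left(-3\right) \frac{1}{8}\right) 81352 = \left(-719\right) \left(- \frac{3}{8}\right) 81352 = \frac{2157}{8} \cdot 81352 = 21934533$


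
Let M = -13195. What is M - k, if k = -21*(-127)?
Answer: -15862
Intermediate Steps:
k = 2667
M - k = -13195 - 1*2667 = -13195 - 2667 = -15862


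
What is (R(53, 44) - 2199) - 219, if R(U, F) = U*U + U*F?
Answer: 2723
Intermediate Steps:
R(U, F) = U**2 + F*U
(R(53, 44) - 2199) - 219 = (53*(44 + 53) - 2199) - 219 = (53*97 - 2199) - 219 = (5141 - 2199) - 219 = 2942 - 219 = 2723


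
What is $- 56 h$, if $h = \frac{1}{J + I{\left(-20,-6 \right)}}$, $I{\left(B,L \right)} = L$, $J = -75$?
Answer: $\frac{56}{81} \approx 0.69136$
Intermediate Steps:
$h = - \frac{1}{81}$ ($h = \frac{1}{-75 - 6} = \frac{1}{-81} = - \frac{1}{81} \approx -0.012346$)
$- 56 h = \left(-56\right) \left(- \frac{1}{81}\right) = \frac{56}{81}$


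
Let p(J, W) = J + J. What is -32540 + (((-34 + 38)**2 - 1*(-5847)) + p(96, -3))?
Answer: -26485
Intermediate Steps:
p(J, W) = 2*J
-32540 + (((-34 + 38)**2 - 1*(-5847)) + p(96, -3)) = -32540 + (((-34 + 38)**2 - 1*(-5847)) + 2*96) = -32540 + ((4**2 + 5847) + 192) = -32540 + ((16 + 5847) + 192) = -32540 + (5863 + 192) = -32540 + 6055 = -26485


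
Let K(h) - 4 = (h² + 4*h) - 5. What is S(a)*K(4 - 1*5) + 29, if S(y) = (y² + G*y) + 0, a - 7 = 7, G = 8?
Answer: -1203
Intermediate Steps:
a = 14 (a = 7 + 7 = 14)
S(y) = y² + 8*y (S(y) = (y² + 8*y) + 0 = y² + 8*y)
K(h) = -1 + h² + 4*h (K(h) = 4 + ((h² + 4*h) - 5) = 4 + (-5 + h² + 4*h) = -1 + h² + 4*h)
S(a)*K(4 - 1*5) + 29 = (14*(8 + 14))*(-1 + (4 - 1*5)² + 4*(4 - 1*5)) + 29 = (14*22)*(-1 + (4 - 5)² + 4*(4 - 5)) + 29 = 308*(-1 + (-1)² + 4*(-1)) + 29 = 308*(-1 + 1 - 4) + 29 = 308*(-4) + 29 = -1232 + 29 = -1203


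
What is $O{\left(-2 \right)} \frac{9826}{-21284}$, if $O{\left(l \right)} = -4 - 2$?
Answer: $\frac{867}{313} \approx 2.77$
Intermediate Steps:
$O{\left(l \right)} = -6$ ($O{\left(l \right)} = -4 - 2 = -6$)
$O{\left(-2 \right)} \frac{9826}{-21284} = - 6 \frac{9826}{-21284} = - 6 \cdot 9826 \left(- \frac{1}{21284}\right) = \left(-6\right) \left(- \frac{289}{626}\right) = \frac{867}{313}$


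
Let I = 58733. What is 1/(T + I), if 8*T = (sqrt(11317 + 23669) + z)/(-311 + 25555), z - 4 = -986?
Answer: 1197701159333984/70344576367291160285 - 706832*sqrt(714)/70344576367291160285 ≈ 1.7026e-5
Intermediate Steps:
z = -982 (z = 4 - 986 = -982)
T = -491/100976 + 7*sqrt(714)/201952 (T = ((sqrt(11317 + 23669) - 982)/(-311 + 25555))/8 = ((sqrt(34986) - 982)/25244)/8 = ((7*sqrt(714) - 982)*(1/25244))/8 = ((-982 + 7*sqrt(714))*(1/25244))/8 = (-491/12622 + 7*sqrt(714)/25244)/8 = -491/100976 + 7*sqrt(714)/201952 ≈ -0.0039364)
1/(T + I) = 1/((-491/100976 + 7*sqrt(714)/201952) + 58733) = 1/(5930622917/100976 + 7*sqrt(714)/201952)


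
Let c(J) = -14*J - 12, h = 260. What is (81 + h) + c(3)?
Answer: 287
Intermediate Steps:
c(J) = -12 - 14*J
(81 + h) + c(3) = (81 + 260) + (-12 - 14*3) = 341 + (-12 - 42) = 341 - 54 = 287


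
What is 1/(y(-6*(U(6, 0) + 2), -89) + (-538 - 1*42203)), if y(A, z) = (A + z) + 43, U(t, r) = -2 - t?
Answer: -1/42751 ≈ -2.3391e-5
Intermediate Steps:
y(A, z) = 43 + A + z
1/(y(-6*(U(6, 0) + 2), -89) + (-538 - 1*42203)) = 1/((43 - 6*((-2 - 1*6) + 2) - 89) + (-538 - 1*42203)) = 1/((43 - 6*((-2 - 6) + 2) - 89) + (-538 - 42203)) = 1/((43 - 6*(-8 + 2) - 89) - 42741) = 1/((43 - 6*(-6) - 89) - 42741) = 1/((43 + 36 - 89) - 42741) = 1/(-10 - 42741) = 1/(-42751) = -1/42751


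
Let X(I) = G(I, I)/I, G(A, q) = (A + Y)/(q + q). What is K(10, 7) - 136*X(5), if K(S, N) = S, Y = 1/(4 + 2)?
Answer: -304/75 ≈ -4.0533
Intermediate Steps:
Y = 1/6 ≈ 0.16667
G(A, q) = (1/6 + A)/(2*q) (G(A, q) = (A + 1/6)/(q + q) = (1/6 + A)/((2*q)) = (1/6 + A)*(1/(2*q)) = (1/6 + A)/(2*q))
X(I) = (1 + 6*I)/(12*I**2) (X(I) = ((1 + 6*I)/(12*I))/I = (1 + 6*I)/(12*I**2))
K(10, 7) - 136*X(5) = 10 - 34*(1 + 6*5)/(3*5**2) = 10 - 34*(1 + 30)/(3*25) = 10 - 34*31/(3*25) = 10 - 136*31/300 = 10 - 1054/75 = -304/75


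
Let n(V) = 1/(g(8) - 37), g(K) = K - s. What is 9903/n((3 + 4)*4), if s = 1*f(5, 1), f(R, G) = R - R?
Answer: -287187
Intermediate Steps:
f(R, G) = 0
s = 0 (s = 1*0 = 0)
g(K) = K (g(K) = K - 1*0 = K + 0 = K)
n(V) = -1/29 (n(V) = 1/(8 - 37) = 1/(-29) = -1/29)
9903/n((3 + 4)*4) = 9903/(-1/29) = 9903*(-29) = -287187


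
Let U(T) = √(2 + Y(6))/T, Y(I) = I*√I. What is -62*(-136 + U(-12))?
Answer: 8432 + 31*√(2 + 6*√6)/6 ≈ 8453.1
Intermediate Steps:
Y(I) = I^(3/2)
U(T) = √(2 + 6*√6)/T (U(T) = √(2 + 6^(3/2))/T = √(2 + 6*√6)/T)
-62*(-136 + U(-12)) = -62*(-136 + √(2 + 6*√6)/(-12)) = -62*(-136 - √(2 + 6*√6)/12) = 8432 + 31*√(2 + 6*√6)/6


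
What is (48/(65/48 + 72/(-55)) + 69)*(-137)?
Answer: -18485547/119 ≈ -1.5534e+5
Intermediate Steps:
(48/(65/48 + 72/(-55)) + 69)*(-137) = (48/(65*(1/48) + 72*(-1/55)) + 69)*(-137) = (48/(65/48 - 72/55) + 69)*(-137) = (48/(119/2640) + 69)*(-137) = (48*(2640/119) + 69)*(-137) = (126720/119 + 69)*(-137) = (134931/119)*(-137) = -18485547/119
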